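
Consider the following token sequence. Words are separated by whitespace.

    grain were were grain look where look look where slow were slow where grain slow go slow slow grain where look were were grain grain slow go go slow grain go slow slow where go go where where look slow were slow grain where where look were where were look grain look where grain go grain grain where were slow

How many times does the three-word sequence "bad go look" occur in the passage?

Scanning the 58 overlapping trigram windows for "bad go look":
  (none found)

0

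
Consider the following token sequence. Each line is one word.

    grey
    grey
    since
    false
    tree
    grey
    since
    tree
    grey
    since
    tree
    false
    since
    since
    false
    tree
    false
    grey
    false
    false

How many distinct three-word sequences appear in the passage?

20 tokens → 18 trigram windows in total.
Repeated trigrams (each contributes count−1 duplicates):
  grey since tree: 2
  since false tree: 2
  tree grey since: 2
3 duplicate windows → 18 − 3 = 15 distinct.

15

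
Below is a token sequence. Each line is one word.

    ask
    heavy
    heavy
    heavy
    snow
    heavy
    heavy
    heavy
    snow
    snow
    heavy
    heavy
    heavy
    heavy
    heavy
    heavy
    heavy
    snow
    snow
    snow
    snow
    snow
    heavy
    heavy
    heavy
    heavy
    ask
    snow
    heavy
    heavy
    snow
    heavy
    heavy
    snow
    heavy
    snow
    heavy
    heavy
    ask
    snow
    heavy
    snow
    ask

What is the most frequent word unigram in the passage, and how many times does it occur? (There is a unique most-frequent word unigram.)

Unigram frequencies (highest first):
  heavy: 25
  snow: 14
  ask: 4

"heavy", 25 times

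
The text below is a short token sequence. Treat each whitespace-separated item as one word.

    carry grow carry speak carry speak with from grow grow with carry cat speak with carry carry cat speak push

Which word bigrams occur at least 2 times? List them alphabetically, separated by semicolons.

Bigram counts meeting the condition (at least 2 times):
  carry cat: 2
  carry speak: 2
  cat speak: 2
  speak with: 2
  with carry: 2

carry cat; carry speak; cat speak; speak with; with carry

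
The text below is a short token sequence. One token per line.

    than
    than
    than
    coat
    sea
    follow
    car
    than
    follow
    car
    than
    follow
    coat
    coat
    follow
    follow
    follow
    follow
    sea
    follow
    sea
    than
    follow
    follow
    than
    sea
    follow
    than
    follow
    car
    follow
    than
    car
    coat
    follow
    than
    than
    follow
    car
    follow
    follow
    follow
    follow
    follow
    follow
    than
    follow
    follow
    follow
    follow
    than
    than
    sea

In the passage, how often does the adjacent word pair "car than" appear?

2

Scanning the 52 overlapping bigram windows for "car than":
  position 7–8: car than
  position 10–11: car than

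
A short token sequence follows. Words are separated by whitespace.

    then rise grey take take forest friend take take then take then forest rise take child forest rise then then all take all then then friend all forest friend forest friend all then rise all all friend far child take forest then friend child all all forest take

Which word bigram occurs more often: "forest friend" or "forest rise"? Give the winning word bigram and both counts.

"forest friend": 3 occurrences
"forest rise": 2 occurrences

"forest friend" (3 vs 2)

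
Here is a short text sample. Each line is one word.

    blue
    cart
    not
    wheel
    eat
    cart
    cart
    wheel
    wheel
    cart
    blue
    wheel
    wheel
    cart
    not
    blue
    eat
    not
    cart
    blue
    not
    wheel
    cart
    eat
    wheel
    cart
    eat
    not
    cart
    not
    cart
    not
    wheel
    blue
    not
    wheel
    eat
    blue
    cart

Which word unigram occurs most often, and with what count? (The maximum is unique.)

"cart", 11 times

Unigram frequencies (highest first):
  cart: 11
  wheel: 9
  not: 8
  blue: 6
  eat: 5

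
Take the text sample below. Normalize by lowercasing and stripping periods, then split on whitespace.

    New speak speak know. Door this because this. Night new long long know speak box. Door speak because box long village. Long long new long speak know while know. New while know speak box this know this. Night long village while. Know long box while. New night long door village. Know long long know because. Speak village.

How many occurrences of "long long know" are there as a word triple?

2

Scanning the 55 overlapping trigram windows for "long long know":
  position 11–13: long long know
  position 52–54: long long know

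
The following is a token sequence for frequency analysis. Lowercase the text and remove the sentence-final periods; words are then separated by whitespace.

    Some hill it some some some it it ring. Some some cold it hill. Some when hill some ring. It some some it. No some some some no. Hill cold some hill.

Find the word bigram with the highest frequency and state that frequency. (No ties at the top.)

Bigram frequencies (highest first):
  some some: 6
  some hill: 2
  it some: 2
  some it: 2
  hill some: 2
  hill it: 1
  … (16 more, each ≤ 1)

"some some", 6 times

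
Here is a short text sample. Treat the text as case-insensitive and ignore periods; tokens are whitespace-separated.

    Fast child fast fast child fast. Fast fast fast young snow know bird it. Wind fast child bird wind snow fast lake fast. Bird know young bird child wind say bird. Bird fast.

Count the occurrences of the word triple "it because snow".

0

Scanning the 31 overlapping trigram windows for "it because snow":
  (none found)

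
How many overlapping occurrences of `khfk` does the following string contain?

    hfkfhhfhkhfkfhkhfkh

2

Sliding a length-4 window over the 19 characters (16 positions):
  position 9–12: khfk
  position 15–18: khfk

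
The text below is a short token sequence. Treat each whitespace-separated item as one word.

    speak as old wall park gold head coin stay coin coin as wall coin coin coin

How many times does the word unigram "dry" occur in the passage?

0

Scanning the 16 tokens for "dry":
  (none found)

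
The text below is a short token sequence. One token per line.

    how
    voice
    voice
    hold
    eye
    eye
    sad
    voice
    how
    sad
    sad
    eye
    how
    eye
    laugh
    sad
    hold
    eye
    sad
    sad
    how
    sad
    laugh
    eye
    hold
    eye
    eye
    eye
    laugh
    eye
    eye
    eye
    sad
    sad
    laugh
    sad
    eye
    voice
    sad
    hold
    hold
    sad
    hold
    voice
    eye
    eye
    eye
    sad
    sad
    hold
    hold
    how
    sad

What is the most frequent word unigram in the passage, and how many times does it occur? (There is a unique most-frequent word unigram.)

"eye", 16 times

Unigram frequencies (highest first):
  eye: 16
  sad: 15
  hold: 8
  how: 5
  voice: 5
  laugh: 4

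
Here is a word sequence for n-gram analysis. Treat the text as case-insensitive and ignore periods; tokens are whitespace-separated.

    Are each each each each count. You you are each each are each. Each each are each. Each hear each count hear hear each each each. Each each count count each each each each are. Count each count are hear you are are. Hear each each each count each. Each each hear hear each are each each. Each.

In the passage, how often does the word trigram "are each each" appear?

5

Scanning the 56 overlapping trigram windows for "are each each":
  position 1–3: are each each
  position 9–11: are each each
  position 12–14: are each each
  position 16–18: are each each
  position 55–57: are each each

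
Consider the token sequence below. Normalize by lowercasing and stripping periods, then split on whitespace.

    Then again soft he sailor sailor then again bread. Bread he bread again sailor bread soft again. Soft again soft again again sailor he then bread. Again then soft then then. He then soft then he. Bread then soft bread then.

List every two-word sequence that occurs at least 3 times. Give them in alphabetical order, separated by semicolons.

again soft; soft again; then soft

Bigram counts meeting the condition (at least 3 times):
  again soft: 3
  soft again: 3
  then soft: 3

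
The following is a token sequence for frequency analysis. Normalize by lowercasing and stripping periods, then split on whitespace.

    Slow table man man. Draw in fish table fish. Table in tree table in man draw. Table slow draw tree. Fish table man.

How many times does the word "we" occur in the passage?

0

Scanning the 23 tokens for "we":
  (none found)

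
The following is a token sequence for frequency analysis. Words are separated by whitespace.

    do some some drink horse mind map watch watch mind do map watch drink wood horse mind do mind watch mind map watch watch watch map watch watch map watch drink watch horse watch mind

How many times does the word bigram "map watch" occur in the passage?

Scanning the 34 overlapping bigram windows for "map watch":
  position 7–8: map watch
  position 12–13: map watch
  position 22–23: map watch
  position 26–27: map watch
  position 29–30: map watch

5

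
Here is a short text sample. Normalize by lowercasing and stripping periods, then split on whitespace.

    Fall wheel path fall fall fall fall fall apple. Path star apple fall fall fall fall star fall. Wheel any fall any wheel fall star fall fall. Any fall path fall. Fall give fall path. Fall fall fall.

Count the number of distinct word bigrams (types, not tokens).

38 tokens → 37 bigram windows in total.
Repeated bigrams (each contributes count−1 duplicates):
  fall fall: 11
  path fall: 3
  any fall: 2
  fall any: 2
  fall path: 2
  fall star: 2
  fall wheel: 2
  star fall: 2
18 duplicate windows → 37 − 18 = 19 distinct.

19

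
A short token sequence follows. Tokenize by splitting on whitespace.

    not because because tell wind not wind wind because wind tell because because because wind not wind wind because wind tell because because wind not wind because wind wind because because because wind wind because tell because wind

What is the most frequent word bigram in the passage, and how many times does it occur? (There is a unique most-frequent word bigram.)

"because wind", 7 times

Bigram frequencies (highest first):
  because wind: 7
  because because: 6
  wind because: 5
  wind wind: 4
  wind not: 3
  not wind: 3
  … (5 more, each ≤ 3)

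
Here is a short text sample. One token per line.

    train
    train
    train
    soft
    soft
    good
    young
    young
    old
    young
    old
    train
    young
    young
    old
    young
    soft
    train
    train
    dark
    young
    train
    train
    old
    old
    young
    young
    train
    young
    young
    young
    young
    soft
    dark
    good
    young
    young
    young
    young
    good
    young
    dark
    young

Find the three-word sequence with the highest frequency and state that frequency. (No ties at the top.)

"young young young", 4 times

Trigram frequencies (highest first):
  young young young: 4
  good young young: 2
  young young old: 2
  young old young: 2
  train young young: 2
  train train train: 1
  … (28 more, each ≤ 1)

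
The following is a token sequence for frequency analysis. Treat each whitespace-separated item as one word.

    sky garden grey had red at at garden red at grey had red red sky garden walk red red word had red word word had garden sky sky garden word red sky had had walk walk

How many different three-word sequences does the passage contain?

33

36 tokens → 34 trigram windows in total.
Repeated trigrams (each contributes count−1 duplicates):
  grey had red: 2
1 duplicate windows → 34 − 1 = 33 distinct.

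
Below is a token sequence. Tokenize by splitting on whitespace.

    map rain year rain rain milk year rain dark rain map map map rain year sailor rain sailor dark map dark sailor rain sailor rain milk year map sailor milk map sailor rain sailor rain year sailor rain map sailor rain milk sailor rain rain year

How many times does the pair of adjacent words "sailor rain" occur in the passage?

Scanning the 45 overlapping bigram windows for "sailor rain":
  position 16–17: sailor rain
  position 22–23: sailor rain
  position 24–25: sailor rain
  position 32–33: sailor rain
  position 34–35: sailor rain
  position 37–38: sailor rain
  position 40–41: sailor rain
  position 43–44: sailor rain

8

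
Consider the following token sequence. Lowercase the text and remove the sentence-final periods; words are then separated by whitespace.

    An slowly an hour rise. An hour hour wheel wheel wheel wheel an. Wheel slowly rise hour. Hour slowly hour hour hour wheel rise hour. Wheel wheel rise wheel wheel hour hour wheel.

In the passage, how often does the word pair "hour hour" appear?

Scanning the 32 overlapping bigram windows for "hour hour":
  position 7–8: hour hour
  position 17–18: hour hour
  position 20–21: hour hour
  position 21–22: hour hour
  position 31–32: hour hour

5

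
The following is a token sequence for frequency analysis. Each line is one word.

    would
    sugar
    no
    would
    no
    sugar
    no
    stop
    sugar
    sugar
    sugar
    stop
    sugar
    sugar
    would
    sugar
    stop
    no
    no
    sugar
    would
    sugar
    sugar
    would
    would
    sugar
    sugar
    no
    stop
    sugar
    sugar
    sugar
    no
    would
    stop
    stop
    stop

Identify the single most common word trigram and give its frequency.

"stop sugar sugar", 3 times

Trigram frequencies (highest first):
  stop sugar sugar: 3
  sugar no would: 2
  sugar no stop: 2
  no stop sugar: 2
  sugar sugar sugar: 2
  sugar sugar would: 2
  … (19 more, each ≤ 2)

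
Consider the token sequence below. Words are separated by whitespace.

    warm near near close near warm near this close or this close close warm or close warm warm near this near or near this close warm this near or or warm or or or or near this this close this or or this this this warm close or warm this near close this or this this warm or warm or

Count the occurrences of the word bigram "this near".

3

Scanning the 59 overlapping bigram windows for "this near":
  position 20–21: this near
  position 27–28: this near
  position 50–51: this near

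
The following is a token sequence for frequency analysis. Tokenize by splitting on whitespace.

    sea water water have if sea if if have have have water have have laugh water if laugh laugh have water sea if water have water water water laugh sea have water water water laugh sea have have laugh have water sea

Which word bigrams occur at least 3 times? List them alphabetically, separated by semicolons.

have have; have water; water have; water water

Bigram counts meeting the condition (at least 3 times):
  have have: 4
  have water: 5
  water have: 3
  water water: 5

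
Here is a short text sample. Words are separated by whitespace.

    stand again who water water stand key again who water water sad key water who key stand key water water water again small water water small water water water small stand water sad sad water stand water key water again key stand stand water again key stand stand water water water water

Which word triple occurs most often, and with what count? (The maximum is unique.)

"water water water", 4 times

Trigram frequencies (highest first):
  water water water: 4
  again who water: 2
  who water water: 2
  small water water: 2
  water water small: 2
  water again key: 2
  … (33 more, each ≤ 2)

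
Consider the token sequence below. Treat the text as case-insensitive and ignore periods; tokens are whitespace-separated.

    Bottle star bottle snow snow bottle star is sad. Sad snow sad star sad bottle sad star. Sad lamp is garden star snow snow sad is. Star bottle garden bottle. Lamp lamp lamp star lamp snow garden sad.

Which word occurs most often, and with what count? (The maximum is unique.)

"sad", 8 times

Unigram frequencies (highest first):
  sad: 8
  star: 7
  bottle: 6
  snow: 6
  lamp: 5
  is: 3
  … (1 more, each ≤ 3)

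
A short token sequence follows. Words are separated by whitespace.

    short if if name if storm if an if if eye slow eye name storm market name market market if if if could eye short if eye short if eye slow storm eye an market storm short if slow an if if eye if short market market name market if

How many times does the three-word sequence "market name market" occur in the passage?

Scanning the 48 overlapping trigram windows for "market name market":
  position 16–18: market name market
  position 47–49: market name market

2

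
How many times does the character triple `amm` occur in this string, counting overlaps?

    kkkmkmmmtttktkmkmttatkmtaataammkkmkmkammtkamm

Sliding a length-3 window over the 45 characters (43 positions):
  position 29–31: amm
  position 38–40: amm
  position 43–45: amm

3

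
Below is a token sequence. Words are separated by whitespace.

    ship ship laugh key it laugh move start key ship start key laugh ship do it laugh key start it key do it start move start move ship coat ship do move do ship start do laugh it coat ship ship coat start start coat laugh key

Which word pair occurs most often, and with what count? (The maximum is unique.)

Bigram frequencies (highest first):
  laugh key: 3
  ship ship: 2
  it laugh: 2
  move start: 2
  start key: 2
  ship start: 2
  … (28 more, each ≤ 2)

"laugh key", 3 times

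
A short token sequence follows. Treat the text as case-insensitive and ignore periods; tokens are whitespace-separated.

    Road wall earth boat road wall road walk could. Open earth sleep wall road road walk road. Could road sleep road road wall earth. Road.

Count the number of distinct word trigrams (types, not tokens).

22

25 tokens → 23 trigram windows in total.
Repeated trigrams (each contributes count−1 duplicates):
  road wall earth: 2
1 duplicate windows → 23 − 1 = 22 distinct.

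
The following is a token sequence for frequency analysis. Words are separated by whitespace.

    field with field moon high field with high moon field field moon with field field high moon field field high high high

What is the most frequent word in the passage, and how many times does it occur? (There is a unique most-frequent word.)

Unigram frequencies (highest first):
  field: 9
  high: 6
  moon: 4
  with: 3

"field", 9 times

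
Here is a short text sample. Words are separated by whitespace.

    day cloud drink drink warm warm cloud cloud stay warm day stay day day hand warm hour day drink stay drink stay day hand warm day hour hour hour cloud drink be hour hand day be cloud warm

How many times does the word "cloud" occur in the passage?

5

Scanning the 38 tokens for "cloud":
  position 2: cloud
  position 7: cloud
  position 8: cloud
  position 30: cloud
  position 37: cloud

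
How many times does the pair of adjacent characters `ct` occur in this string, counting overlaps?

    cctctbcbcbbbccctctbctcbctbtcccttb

Sliding a length-2 window over the 33 characters (32 positions):
  position 2–3: ct
  position 4–5: ct
  position 15–16: ct
  position 17–18: ct
  position 20–21: ct
  position 24–25: ct
  position 30–31: ct

7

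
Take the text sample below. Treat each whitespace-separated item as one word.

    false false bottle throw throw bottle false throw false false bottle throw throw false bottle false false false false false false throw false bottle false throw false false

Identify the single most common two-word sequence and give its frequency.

"false false", 8 times

Bigram frequencies (highest first):
  false false: 8
  false bottle: 4
  throw false: 4
  bottle false: 3
  false throw: 3
  bottle throw: 2
  … (2 more, each ≤ 2)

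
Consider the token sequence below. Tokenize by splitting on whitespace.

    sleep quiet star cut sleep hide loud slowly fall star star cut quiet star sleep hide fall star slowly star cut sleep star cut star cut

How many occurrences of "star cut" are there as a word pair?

Scanning the 25 overlapping bigram windows for "star cut":
  position 3–4: star cut
  position 11–12: star cut
  position 20–21: star cut
  position 23–24: star cut
  position 25–26: star cut

5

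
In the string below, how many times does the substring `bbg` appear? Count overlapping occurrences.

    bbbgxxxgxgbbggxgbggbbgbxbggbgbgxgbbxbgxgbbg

4

Sliding a length-3 window over the 43 characters (41 positions):
  position 2–4: bbg
  position 11–13: bbg
  position 20–22: bbg
  position 41–43: bbg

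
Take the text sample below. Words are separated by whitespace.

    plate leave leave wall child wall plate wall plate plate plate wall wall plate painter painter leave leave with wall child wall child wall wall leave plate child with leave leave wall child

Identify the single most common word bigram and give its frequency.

"wall child", 4 times

Bigram frequencies (highest first):
  wall child: 4
  leave leave: 3
  child wall: 3
  wall plate: 3
  leave wall: 2
  plate wall: 2
  … (13 more, each ≤ 2)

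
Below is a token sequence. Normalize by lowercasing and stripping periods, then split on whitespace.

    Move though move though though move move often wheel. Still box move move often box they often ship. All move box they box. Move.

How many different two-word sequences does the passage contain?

17

24 tokens → 23 bigram windows in total.
Repeated bigrams (each contributes count−1 duplicates):
  box move: 2
  box they: 2
  move move: 2
  move often: 2
  move though: 2
  though move: 2
6 duplicate windows → 23 − 6 = 17 distinct.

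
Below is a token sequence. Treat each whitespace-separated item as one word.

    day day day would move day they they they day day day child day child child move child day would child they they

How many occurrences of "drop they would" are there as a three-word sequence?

Scanning the 21 overlapping trigram windows for "drop they would":
  (none found)

0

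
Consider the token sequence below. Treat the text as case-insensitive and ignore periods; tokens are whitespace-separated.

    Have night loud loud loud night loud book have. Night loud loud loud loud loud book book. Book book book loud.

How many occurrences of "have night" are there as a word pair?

Scanning the 20 overlapping bigram windows for "have night":
  position 1–2: have night
  position 9–10: have night

2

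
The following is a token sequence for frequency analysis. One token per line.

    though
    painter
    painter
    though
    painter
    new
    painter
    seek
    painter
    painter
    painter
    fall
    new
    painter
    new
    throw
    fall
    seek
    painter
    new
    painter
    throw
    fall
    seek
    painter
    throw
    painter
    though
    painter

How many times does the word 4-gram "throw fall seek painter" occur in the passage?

Scanning the 26 overlapping 4-gram windows for "throw fall seek painter":
  position 16–19: throw fall seek painter
  position 22–25: throw fall seek painter

2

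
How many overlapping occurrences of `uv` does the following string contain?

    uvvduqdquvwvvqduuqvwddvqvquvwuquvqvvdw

Sliding a length-2 window over the 38 characters (37 positions):
  position 1–2: uv
  position 9–10: uv
  position 27–28: uv
  position 32–33: uv

4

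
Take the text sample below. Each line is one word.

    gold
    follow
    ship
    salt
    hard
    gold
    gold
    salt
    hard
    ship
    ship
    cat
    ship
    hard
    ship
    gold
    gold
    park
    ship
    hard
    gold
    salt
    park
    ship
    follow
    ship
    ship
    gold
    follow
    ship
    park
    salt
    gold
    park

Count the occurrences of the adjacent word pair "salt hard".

2

Scanning the 33 overlapping bigram windows for "salt hard":
  position 4–5: salt hard
  position 8–9: salt hard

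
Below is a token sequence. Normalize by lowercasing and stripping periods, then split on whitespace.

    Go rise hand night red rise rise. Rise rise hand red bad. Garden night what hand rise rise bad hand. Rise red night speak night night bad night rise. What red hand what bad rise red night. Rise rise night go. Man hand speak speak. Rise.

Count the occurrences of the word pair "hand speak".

1

Scanning the 45 overlapping bigram windows for "hand speak":
  position 43–44: hand speak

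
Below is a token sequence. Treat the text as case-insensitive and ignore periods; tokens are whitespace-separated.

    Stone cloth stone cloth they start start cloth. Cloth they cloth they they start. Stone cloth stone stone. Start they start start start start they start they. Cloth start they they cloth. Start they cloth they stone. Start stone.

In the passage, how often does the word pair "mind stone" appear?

Scanning the 38 overlapping bigram windows for "mind stone":
  (none found)

0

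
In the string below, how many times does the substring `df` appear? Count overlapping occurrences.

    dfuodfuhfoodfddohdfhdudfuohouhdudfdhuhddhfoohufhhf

Sliding a length-2 window over the 50 characters (49 positions):
  position 1–2: df
  position 5–6: df
  position 12–13: df
  position 18–19: df
  position 23–24: df
  position 33–34: df

6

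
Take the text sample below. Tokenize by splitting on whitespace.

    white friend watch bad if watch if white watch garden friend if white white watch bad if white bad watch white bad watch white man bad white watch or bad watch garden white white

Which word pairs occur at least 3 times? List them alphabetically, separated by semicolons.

bad watch; if white; white watch

Bigram counts meeting the condition (at least 3 times):
  bad watch: 3
  if white: 3
  white watch: 3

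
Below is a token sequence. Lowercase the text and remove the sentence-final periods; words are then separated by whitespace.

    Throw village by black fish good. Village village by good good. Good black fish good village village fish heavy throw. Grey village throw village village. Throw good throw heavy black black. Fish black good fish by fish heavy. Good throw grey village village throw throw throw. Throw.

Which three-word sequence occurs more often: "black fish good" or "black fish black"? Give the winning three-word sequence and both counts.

"black fish good": 2 occurrences
"black fish black": 1 occurrence

"black fish good" (2 vs 1)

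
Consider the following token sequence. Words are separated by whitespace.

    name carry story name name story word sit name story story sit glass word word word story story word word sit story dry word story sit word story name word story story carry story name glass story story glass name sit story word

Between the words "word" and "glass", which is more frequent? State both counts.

"word": 10 occurrences
"glass": 3 occurrences

"word" (10 vs 3)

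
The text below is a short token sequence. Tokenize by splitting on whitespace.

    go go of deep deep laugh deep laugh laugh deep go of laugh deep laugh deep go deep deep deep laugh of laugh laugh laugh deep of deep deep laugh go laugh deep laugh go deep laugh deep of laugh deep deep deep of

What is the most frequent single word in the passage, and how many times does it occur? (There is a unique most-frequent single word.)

Unigram frequencies (highest first):
  deep: 18
  laugh: 14
  go: 6
  of: 6

"deep", 18 times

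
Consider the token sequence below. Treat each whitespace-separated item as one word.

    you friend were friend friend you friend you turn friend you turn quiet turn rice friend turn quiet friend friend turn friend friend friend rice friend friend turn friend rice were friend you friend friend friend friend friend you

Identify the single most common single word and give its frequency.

"friend", 20 times

Unigram frequencies (highest first):
  friend: 20
  you: 6
  turn: 6
  rice: 3
  were: 2
  quiet: 2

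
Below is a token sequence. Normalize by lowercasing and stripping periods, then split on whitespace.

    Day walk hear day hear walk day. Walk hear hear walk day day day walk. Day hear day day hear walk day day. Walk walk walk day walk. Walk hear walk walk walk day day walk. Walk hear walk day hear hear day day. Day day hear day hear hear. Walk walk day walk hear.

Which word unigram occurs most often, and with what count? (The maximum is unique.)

"day", 21 times

Unigram frequencies (highest first):
  day: 21
  walk: 20
  hear: 14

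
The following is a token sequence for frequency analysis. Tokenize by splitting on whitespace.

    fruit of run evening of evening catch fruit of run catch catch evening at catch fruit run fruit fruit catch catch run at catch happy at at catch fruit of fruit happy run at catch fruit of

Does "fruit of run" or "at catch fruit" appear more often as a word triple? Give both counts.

"at catch fruit" (3 vs 2)

"fruit of run": 2 occurrences
"at catch fruit": 3 occurrences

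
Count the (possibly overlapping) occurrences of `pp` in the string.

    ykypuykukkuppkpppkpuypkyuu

3

Sliding a length-2 window over the 26 characters (25 positions):
  position 12–13: pp
  position 15–16: pp
  position 16–17: pp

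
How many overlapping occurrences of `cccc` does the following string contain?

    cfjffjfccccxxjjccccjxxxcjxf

2

Sliding a length-4 window over the 27 characters (24 positions):
  position 8–11: cccc
  position 16–19: cccc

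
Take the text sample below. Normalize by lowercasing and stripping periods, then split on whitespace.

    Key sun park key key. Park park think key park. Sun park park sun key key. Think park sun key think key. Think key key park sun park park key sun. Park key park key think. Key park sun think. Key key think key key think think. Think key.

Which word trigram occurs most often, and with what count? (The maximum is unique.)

"key think key", 4 times

Trigram frequencies (highest first):
  key think key: 4
  key park sun: 3
  key key think: 3
  think key key: 3
  key sun park: 2
  sun park key: 2
  … (25 more, each ≤ 2)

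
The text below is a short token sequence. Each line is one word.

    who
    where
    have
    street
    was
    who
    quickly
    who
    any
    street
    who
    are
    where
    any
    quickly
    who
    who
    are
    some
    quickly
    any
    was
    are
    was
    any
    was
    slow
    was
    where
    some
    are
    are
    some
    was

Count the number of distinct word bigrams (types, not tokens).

34 tokens → 33 bigram windows in total.
Repeated bigrams (each contributes count−1 duplicates):
  any was: 2
  are some: 2
  quickly who: 2
  who are: 2
4 duplicate windows → 33 − 4 = 29 distinct.

29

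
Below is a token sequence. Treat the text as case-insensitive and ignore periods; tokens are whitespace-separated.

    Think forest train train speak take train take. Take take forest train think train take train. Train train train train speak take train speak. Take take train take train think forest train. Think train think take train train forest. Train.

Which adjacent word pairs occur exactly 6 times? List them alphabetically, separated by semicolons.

Bigram counts meeting the condition (exactly 6 times):
  take train: 6
  train train: 6

take train; train train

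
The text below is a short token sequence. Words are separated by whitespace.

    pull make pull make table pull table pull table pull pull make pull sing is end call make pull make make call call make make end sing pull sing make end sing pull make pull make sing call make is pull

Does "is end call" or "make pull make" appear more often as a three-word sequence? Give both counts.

"make pull make" (3 vs 1)

"is end call": 1 occurrence
"make pull make": 3 occurrences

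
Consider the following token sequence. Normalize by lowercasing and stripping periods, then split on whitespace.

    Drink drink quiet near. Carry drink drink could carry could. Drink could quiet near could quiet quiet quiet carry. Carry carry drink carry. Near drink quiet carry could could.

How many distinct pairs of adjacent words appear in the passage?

29 tokens → 28 bigram windows in total.
Repeated bigrams (each contributes count−1 duplicates):
  carry carry: 2
  carry could: 2
  carry drink: 2
  could quiet: 2
  drink could: 2
  drink drink: 2
  drink quiet: 2
  quiet carry: 2
  … (2 more repeated)
10 duplicate windows → 28 − 10 = 18 distinct.

18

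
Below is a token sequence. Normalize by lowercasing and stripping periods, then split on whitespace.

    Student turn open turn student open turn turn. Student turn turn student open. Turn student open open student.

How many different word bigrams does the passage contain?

8

18 tokens → 17 bigram windows in total.
Repeated bigrams (each contributes count−1 duplicates):
  turn student: 4
  open turn: 3
  student open: 3
  student turn: 2
  turn turn: 2
9 duplicate windows → 17 − 9 = 8 distinct.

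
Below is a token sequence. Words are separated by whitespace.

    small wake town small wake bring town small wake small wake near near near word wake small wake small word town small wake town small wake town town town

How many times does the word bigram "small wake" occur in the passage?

7

Scanning the 28 overlapping bigram windows for "small wake":
  position 1–2: small wake
  position 4–5: small wake
  position 8–9: small wake
  position 10–11: small wake
  position 17–18: small wake
  position 22–23: small wake
  position 25–26: small wake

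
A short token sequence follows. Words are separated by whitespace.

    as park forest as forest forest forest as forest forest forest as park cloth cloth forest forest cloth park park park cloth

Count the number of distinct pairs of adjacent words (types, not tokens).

22 tokens → 21 bigram windows in total.
Repeated bigrams (each contributes count−1 duplicates):
  forest forest: 5
  forest as: 3
  as forest: 2
  as park: 2
  park cloth: 2
  park park: 2
10 duplicate windows → 21 − 10 = 11 distinct.

11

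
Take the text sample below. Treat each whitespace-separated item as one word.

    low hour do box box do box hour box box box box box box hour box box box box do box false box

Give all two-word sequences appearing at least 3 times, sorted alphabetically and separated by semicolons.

box box; do box

Bigram counts meeting the condition (at least 3 times):
  box box: 9
  do box: 3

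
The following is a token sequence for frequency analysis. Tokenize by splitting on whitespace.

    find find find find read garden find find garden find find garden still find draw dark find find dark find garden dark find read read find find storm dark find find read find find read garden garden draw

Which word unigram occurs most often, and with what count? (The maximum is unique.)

"find", 19 times

Unigram frequencies (highest first):
  find: 19
  garden: 6
  read: 5
  dark: 4
  draw: 2
  still: 1
  … (1 more, each ≤ 1)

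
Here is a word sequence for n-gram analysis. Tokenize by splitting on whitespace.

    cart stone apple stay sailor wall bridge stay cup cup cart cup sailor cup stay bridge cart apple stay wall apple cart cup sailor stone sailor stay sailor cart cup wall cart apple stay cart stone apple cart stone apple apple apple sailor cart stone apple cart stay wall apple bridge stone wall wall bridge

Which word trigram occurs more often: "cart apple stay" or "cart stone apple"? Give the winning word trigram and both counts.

"cart apple stay": 2 occurrences
"cart stone apple": 4 occurrences

"cart stone apple" (4 vs 2)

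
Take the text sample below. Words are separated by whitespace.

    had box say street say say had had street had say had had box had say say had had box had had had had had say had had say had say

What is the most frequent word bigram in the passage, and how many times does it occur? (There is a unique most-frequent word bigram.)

Bigram frequencies (highest first):
  had had: 8
  say had: 5
  had say: 5
  had box: 3
  say say: 2
  box had: 2
  … (5 more, each ≤ 1)

"had had", 8 times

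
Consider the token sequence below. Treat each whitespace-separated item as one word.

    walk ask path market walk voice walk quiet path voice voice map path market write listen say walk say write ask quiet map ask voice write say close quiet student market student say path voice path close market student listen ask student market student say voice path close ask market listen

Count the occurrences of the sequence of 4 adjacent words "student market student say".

2

Scanning the 48 overlapping 4-gram windows for "student market student say":
  position 30–33: student market student say
  position 42–45: student market student say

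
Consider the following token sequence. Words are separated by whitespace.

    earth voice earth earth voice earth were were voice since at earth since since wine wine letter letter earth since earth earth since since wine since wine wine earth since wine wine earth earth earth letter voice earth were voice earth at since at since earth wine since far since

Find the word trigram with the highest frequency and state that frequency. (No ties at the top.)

"since wine wine", 3 times

Trigram frequencies (highest first):
  since wine wine: 3
  earth voice earth: 2
  voice earth were: 2
  earth since since: 2
  since since wine: 2
  wine wine earth: 2
  … (35 more, each ≤ 1)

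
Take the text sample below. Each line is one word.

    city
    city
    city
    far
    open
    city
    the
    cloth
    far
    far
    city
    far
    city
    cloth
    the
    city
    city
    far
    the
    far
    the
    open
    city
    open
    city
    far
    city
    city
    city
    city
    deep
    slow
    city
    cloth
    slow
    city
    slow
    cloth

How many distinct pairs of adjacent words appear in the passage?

38 tokens → 37 bigram windows in total.
Repeated bigrams (each contributes count−1 duplicates):
  city city: 6
  city far: 4
  far city: 3
  open city: 3
  city cloth: 2
  far the: 2
  slow city: 2
15 duplicate windows → 37 − 15 = 22 distinct.

22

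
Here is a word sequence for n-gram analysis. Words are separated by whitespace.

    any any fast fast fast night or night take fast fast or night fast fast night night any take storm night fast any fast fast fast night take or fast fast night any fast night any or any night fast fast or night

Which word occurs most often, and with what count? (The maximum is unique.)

Unigram frequencies (highest first):
  fast: 16
  night: 11
  any: 7
  or: 5
  take: 3
  storm: 1

"fast", 16 times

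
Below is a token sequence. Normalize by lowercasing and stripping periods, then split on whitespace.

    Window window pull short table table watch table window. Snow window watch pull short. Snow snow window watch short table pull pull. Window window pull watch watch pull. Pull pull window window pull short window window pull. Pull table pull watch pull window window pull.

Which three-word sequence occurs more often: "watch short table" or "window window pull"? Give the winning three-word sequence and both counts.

"window window pull" (5 vs 1)

"watch short table": 1 occurrence
"window window pull": 5 occurrences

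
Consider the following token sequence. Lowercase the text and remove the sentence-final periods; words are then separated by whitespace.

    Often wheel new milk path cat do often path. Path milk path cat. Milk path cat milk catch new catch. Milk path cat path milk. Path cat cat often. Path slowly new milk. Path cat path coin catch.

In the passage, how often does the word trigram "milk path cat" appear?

6

Scanning the 36 overlapping trigram windows for "milk path cat":
  position 4–6: milk path cat
  position 11–13: milk path cat
  position 14–16: milk path cat
  position 21–23: milk path cat
  position 25–27: milk path cat
  position 33–35: milk path cat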